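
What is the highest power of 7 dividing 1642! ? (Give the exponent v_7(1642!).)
v_7(1642!) = 271

Legendre's formula: v_p(n!) = Σ_{k ≥ 1} ⌊n / p^k⌋. For p = 7, n = 1642, the terms are:
  ⌊1642/7^1⌋ = ⌊1642/7⌋ = 234
  ⌊1642/7^2⌋ = ⌊1642/49⌋ = 33
  ⌊1642/7^3⌋ = ⌊1642/343⌋ = 4
(the next term ⌊1642/7^4⌋ = 0, terminating the sum). Summing: v_7(1642!) = 234 + 33 + 4 = 271.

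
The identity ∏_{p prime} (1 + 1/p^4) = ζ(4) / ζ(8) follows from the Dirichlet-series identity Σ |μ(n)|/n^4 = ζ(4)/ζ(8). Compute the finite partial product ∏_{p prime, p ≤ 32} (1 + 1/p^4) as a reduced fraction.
∏ = 377183486665353545574471751056805902016576/349915921480385530721123181536044923530625

The primes p ≤ 32 are [2, 3, 5, 7, 11, 13, 17, 19, 23, 29, 31]. For each, (1 + 1/p^4) = (p^4 + 1)/p^4. Multiplying these fractions over p ∈ [2, 3, 5, 7, 11, 13, 17, 19, 23, 29, 31] gives 377183486665353545574471751056805902016576/349915921480385530721123181536044923530625. (In the limit P → ∞ this tends to ζ(4)/ζ(8).)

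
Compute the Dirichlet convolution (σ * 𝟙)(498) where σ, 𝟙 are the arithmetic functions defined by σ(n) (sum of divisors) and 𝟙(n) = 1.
(σ * 𝟙)(498) = 1700

Divisors of 498: [1, 2, 3, 6, 83, 166, 249, 498]. For each d | 498:
  d = 1: σ(1) · 𝟙(498/1) = 1 · 1 = 1
  d = 2: σ(2) · 𝟙(498/2) = 3 · 1 = 3
  d = 3: σ(3) · 𝟙(498/3) = 4 · 1 = 4
  d = 6: σ(6) · 𝟙(498/6) = 12 · 1 = 12
  d = 83: σ(83) · 𝟙(498/83) = 84 · 1 = 84
  d = 166: σ(166) · 𝟙(498/166) = 252 · 1 = 252
  d = 249: σ(249) · 𝟙(498/249) = 336 · 1 = 336
  d = 498: σ(498) · 𝟙(498/498) = 1008 · 1 = 1008
Summing: (σ * 𝟙)(498) = 1 + 3 + 4 + 12 + 84 + 252 + 336 + 1008 = 1700.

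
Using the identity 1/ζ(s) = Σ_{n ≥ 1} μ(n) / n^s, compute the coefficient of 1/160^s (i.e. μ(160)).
μ(160) = 0

Factor n = 160 = 2^5 · 5. μ(n) = 0 if any exponent ≥ 2 (not squarefree); otherwise μ(n) = (−1)^{ω(n)} where ω(n) is the number of distinct prime factors. Applying: μ(160) = 0.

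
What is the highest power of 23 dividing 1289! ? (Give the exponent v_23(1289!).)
v_23(1289!) = 58

Legendre's formula: v_p(n!) = Σ_{k ≥ 1} ⌊n / p^k⌋. For p = 23, n = 1289, the terms are:
  ⌊1289/23^1⌋ = ⌊1289/23⌋ = 56
  ⌊1289/23^2⌋ = ⌊1289/529⌋ = 2
(the next term ⌊1289/23^3⌋ = 0, terminating the sum). Summing: v_23(1289!) = 56 + 2 = 58.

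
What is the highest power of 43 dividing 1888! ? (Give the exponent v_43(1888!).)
v_43(1888!) = 44

Legendre's formula: v_p(n!) = Σ_{k ≥ 1} ⌊n / p^k⌋. For p = 43, n = 1888, the terms are:
  ⌊1888/43^1⌋ = ⌊1888/43⌋ = 43
  ⌊1888/43^2⌋ = ⌊1888/1849⌋ = 1
(the next term ⌊1888/43^3⌋ = 0, terminating the sum). Summing: v_43(1888!) = 43 + 1 = 44.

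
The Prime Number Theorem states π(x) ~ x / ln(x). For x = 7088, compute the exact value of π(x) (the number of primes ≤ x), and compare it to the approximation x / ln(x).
π(7088) = 909;  x/ln(x) ≈ 799.44;  relative error ≈ 12.05%.

Directly count primes up to 7088: π(7088) = 909. The PNT approximation gives 7088/ln(7088) ≈ 7088/8.86616 ≈ 799.44. Relative error (π(x) − x/ln(x)) / π(x) ≈ 12.05%; the approximation is known to undercount slightly (Li(x) is a better estimate).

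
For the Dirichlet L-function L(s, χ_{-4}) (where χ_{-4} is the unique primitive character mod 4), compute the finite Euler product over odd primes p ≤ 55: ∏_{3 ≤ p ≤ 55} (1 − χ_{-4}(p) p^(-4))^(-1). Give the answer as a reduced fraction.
∏ = 257364431333305770108011762895409938991497014556861335561/260241495905762991772533773778373936417391479107040051200

The odd primes p ≤ 55 are [3, 5, 7, 11, 13, 17, 19, 23, 29, 31, 37, 41, 43, 47, 53]. For each, χ(p) = 1 if p ≡ 1 mod 4, χ(p) = −1 if p ≡ 3 mod 4. Taking (1 − χ(p)/p^4)^(-1) = p^4/(p^4 − χ(p)): (1 − (-1)/3^4)^(-1) · (1 − (1)/5^4)^(-1) · (1 − (-1)/7^4)^(-1) · (1 − (-1)/11^4)^(-1) · (1 − (1)/13^4)^(-1) · (1 − (1)/17^4)^(-1) · (1 − (-1)/19^4)^(-1) · (1 − (-1)/23^4)^(-1) · (1 − (1)/29^4)^(-1) · (1 − (-1)/31^4)^(-1) · (1 − (1)/37^4)^(-1) · (1 − (1)/41^4)^(-1) · (1 − (-1)/43^4)^(-1) · (1 − (-1)/47^4)^(-1) · (1 − (1)/53^4)^(-1) = 257364431333305770108011762895409938991497014556861335561/260241495905762991772533773778373936417391479107040051200.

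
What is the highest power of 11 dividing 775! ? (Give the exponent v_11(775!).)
v_11(775!) = 76

Legendre's formula: v_p(n!) = Σ_{k ≥ 1} ⌊n / p^k⌋. For p = 11, n = 775, the terms are:
  ⌊775/11^1⌋ = ⌊775/11⌋ = 70
  ⌊775/11^2⌋ = ⌊775/121⌋ = 6
(the next term ⌊775/11^3⌋ = 0, terminating the sum). Summing: v_11(775!) = 70 + 6 = 76.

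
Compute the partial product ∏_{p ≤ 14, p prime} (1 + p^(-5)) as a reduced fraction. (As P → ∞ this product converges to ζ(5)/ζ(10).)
∏ = 3142700502292816/3033799133990625

The primes p ≤ 14 are [2, 3, 5, 7, 11, 13]. For each, (1 + 1/p^5) = (p^5 + 1)/p^5. Multiplying these fractions over p ∈ [2, 3, 5, 7, 11, 13] gives 3142700502292816/3033799133990625. (In the limit P → ∞ this tends to ζ(5)/ζ(10).)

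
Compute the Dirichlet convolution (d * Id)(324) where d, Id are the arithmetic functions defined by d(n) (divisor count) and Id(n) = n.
(d * Id)(324) = 1969

Divisors of 324: [1, 2, 3, 4, 6, 9, 12, 18, 27, 36, 54, 81, 108, 162, 324]. For each d | 324:
  d = 1: d(1) · Id(324/1) = 1 · 324 = 324
  d = 2: d(2) · Id(324/2) = 2 · 162 = 324
  d = 3: d(3) · Id(324/3) = 2 · 108 = 216
  d = 4: d(4) · Id(324/4) = 3 · 81 = 243
  d = 6: d(6) · Id(324/6) = 4 · 54 = 216
  d = 9: d(9) · Id(324/9) = 3 · 36 = 108
  d = 12: d(12) · Id(324/12) = 6 · 27 = 162
  d = 18: d(18) · Id(324/18) = 6 · 18 = 108
  d = 27: d(27) · Id(324/27) = 4 · 12 = 48
  d = 36: d(36) · Id(324/36) = 9 · 9 = 81
  d = 54: d(54) · Id(324/54) = 8 · 6 = 48
  d = 81: d(81) · Id(324/81) = 5 · 4 = 20
  d = 108: d(108) · Id(324/108) = 12 · 3 = 36
  d = 162: d(162) · Id(324/162) = 10 · 2 = 20
  d = 324: d(324) · Id(324/324) = 15 · 1 = 15
Summing: (d * Id)(324) = 324 + 324 + 216 + 243 + 216 + 108 + 162 + 108 + 48 + 81 + 48 + 20 + 36 + 20 + 15 = 1969.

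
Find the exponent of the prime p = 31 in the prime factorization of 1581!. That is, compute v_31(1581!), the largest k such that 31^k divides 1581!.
v_31(1581!) = 52

Legendre's formula: v_p(n!) = Σ_{k ≥ 1} ⌊n / p^k⌋. For p = 31, n = 1581, the terms are:
  ⌊1581/31^1⌋ = ⌊1581/31⌋ = 51
  ⌊1581/31^2⌋ = ⌊1581/961⌋ = 1
(the next term ⌊1581/31^3⌋ = 0, terminating the sum). Summing: v_31(1581!) = 51 + 1 = 52.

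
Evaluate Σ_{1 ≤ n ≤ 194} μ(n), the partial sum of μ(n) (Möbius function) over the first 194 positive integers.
Σ_{n ≤ 194} μ(n) = -5

Compute μ(n) for each 1 ≤ n ≤ 194: μ(1) = 1, μ(2) = -1, μ(3) = -1, μ(4) = 0, μ(5) = -1, μ(6) = 1, μ(7) = -1, μ(8) = 0, μ(9) = 0, μ(10) = 1, μ(11) = -1, μ(12) = 0, μ(13) = -1, μ(14) = 1, μ(15) = 1, μ(16) = 0, μ(17) = -1, μ(18) = 0, μ(19) = -1, μ(20) = 0, μ(21) = 1, μ(22) = 1, μ(23) = -1, μ(24) = 0, μ(25) = 0, μ(26) = 1, μ(27) = 0, μ(28) = 0, μ(29) = -1, μ(30) = -1, μ(31) = -1, μ(32) = 0, μ(33) = 1, μ(34) = 1, μ(35) = 1, μ(36) = 0, μ(37) = -1, μ(38) = 1, μ(39) = 1, μ(40) = 0, μ(41) = -1, μ(42) = -1, μ(43) = -1, μ(44) = 0, μ(45) = 0, μ(46) = 1, μ(47) = -1, μ(48) = 0, μ(49) = 0, μ(50) = 0, μ(51) = 1, μ(52) = 0, μ(53) = -1, μ(54) = 0, μ(55) = 1, μ(56) = 0, μ(57) = 1, μ(58) = 1, μ(59) = -1, μ(60) = 0, μ(61) = -1, μ(62) = 1, μ(63) = 0, μ(64) = 0, μ(65) = 1, μ(66) = -1, μ(67) = -1, μ(68) = 0, μ(69) = 1, μ(70) = -1, μ(71) = -1, μ(72) = 0, μ(73) = -1, μ(74) = 1, μ(75) = 0, μ(76) = 0, μ(77) = 1, μ(78) = -1, μ(79) = -1, μ(80) = 0, μ(81) = 0, μ(82) = 1, μ(83) = -1, μ(84) = 0, μ(85) = 1, μ(86) = 1, μ(87) = 1, μ(88) = 0, μ(89) = -1, μ(90) = 0, μ(91) = 1, μ(92) = 0, μ(93) = 1, μ(94) = 1, μ(95) = 1, μ(96) = 0, μ(97) = -1, μ(98) = 0, μ(99) = 0, μ(100) = 0, μ(101) = -1, μ(102) = -1, μ(103) = -1, μ(104) = 0, μ(105) = -1, μ(106) = 1, μ(107) = -1, μ(108) = 0, μ(109) = -1, μ(110) = -1, μ(111) = 1, μ(112) = 0, μ(113) = -1, μ(114) = -1, μ(115) = 1, μ(116) = 0, μ(117) = 0, μ(118) = 1, μ(119) = 1, μ(120) = 0, μ(121) = 0, μ(122) = 1, μ(123) = 1, μ(124) = 0, μ(125) = 0, μ(126) = 0, μ(127) = -1, μ(128) = 0, μ(129) = 1, μ(130) = -1, μ(131) = -1, μ(132) = 0, μ(133) = 1, μ(134) = 1, μ(135) = 0, μ(136) = 0, μ(137) = -1, μ(138) = -1, μ(139) = -1, μ(140) = 0, μ(141) = 1, μ(142) = 1, μ(143) = 1, μ(144) = 0, μ(145) = 1, μ(146) = 1, μ(147) = 0, μ(148) = 0, μ(149) = -1, μ(150) = 0, μ(151) = -1, μ(152) = 0, μ(153) = 0, μ(154) = -1, μ(155) = 1, μ(156) = 0, μ(157) = -1, μ(158) = 1, μ(159) = 1, μ(160) = 0, μ(161) = 1, μ(162) = 0, μ(163) = -1, μ(164) = 0, μ(165) = -1, μ(166) = 1, μ(167) = -1, μ(168) = 0, μ(169) = 0, μ(170) = -1, μ(171) = 0, μ(172) = 0, μ(173) = -1, μ(174) = -1, μ(175) = 0, μ(176) = 0, μ(177) = 1, μ(178) = 1, μ(179) = -1, μ(180) = 0, μ(181) = -1, μ(182) = -1, μ(183) = 1, μ(184) = 0, μ(185) = 1, μ(186) = -1, μ(187) = 1, μ(188) = 0, μ(189) = 0, μ(190) = -1, μ(191) = -1, μ(192) = 0, μ(193) = -1, μ(194) = 1. Summing all 194 values: -5. (Mertens function M(x) = Σ_{n ≤ x} μ(n); on average M(x) should be small (PNT ⟺ M(x) = o(x)).)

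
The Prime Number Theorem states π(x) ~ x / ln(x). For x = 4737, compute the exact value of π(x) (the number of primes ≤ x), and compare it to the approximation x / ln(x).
π(4737) = 639;  x/ln(x) ≈ 559.72;  relative error ≈ 12.41%.

Directly count primes up to 4737: π(4737) = 639. The PNT approximation gives 4737/ln(4737) ≈ 4737/8.46316 ≈ 559.72. Relative error (π(x) − x/ln(x)) / π(x) ≈ 12.41%; the approximation is known to undercount slightly (Li(x) is a better estimate).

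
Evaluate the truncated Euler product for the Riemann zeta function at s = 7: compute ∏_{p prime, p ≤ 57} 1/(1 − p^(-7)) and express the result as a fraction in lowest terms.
∏ = 72859781352345946164271325208512748367496302513429047898775811498046799405380225394802980517015901501332936608125/72256491859259542003929080814473893559535113224475133477501839873036689289530416476883582246279412849505472872448

The primes p ≤ 57 are [2, 3, 5, 7, 11, 13, 17, 19, 23, 29, 31, 37, 41, 43, 47, 53]. For each prime, (1 − 1/p^7)^(-1) = p^7 / (p^7 − 1). The product is (1 − 1/2^7)^(-1), (1 − 1/3^7)^(-1), (1 − 1/5^7)^(-1), (1 − 1/7^7)^(-1), (1 − 1/11^7)^(-1), (1 − 1/13^7)^(-1), (1 − 1/17^7)^(-1), (1 − 1/19^7)^(-1), (1 − 1/23^7)^(-1), (1 − 1/29^7)^(-1), (1 − 1/31^7)^(-1), (1 − 1/37^7)^(-1), (1 − 1/41^7)^(-1), (1 − 1/43^7)^(-1), (1 − 1/47^7)^(-1), (1 − 1/53^7)^(-1) = ∏ p^7 / (p^7 − 1) = 72859781352345946164271325208512748367496302513429047898775811498046799405380225394802980517015901501332936608125/72256491859259542003929080814473893559535113224475133477501839873036689289530416476883582246279412849505472872448.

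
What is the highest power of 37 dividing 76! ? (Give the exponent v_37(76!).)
v_37(76!) = 2

Legendre's formula: v_p(n!) = Σ_{k ≥ 1} ⌊n / p^k⌋. For p = 37, n = 76, the terms are:
  ⌊76/37^1⌋ = ⌊76/37⌋ = 2
(the next term ⌊76/37^2⌋ = 0, terminating the sum). Summing: v_37(76!) = 2 = 2.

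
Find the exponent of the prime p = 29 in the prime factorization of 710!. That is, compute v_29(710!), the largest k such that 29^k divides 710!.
v_29(710!) = 24

Legendre's formula: v_p(n!) = Σ_{k ≥ 1} ⌊n / p^k⌋. For p = 29, n = 710, the terms are:
  ⌊710/29^1⌋ = ⌊710/29⌋ = 24
(the next term ⌊710/29^2⌋ = 0, terminating the sum). Summing: v_29(710!) = 24 = 24.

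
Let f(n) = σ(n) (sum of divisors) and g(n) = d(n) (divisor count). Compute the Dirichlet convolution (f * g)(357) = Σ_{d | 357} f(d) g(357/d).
(σ * d)(357) = 1200

Divisors of 357: [1, 3, 7, 17, 21, 51, 119, 357]. For each d | 357:
  d = 1: σ(1) · d(357/1) = 1 · 8 = 8
  d = 3: σ(3) · d(357/3) = 4 · 4 = 16
  d = 7: σ(7) · d(357/7) = 8 · 4 = 32
  d = 17: σ(17) · d(357/17) = 18 · 4 = 72
  d = 21: σ(21) · d(357/21) = 32 · 2 = 64
  d = 51: σ(51) · d(357/51) = 72 · 2 = 144
  d = 119: σ(119) · d(357/119) = 144 · 2 = 288
  d = 357: σ(357) · d(357/357) = 576 · 1 = 576
Summing: (σ * d)(357) = 8 + 16 + 32 + 72 + 64 + 144 + 288 + 576 = 1200.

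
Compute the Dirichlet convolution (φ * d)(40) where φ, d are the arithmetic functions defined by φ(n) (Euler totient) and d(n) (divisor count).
(φ * d)(40) = 90

Divisors of 40: [1, 2, 4, 5, 8, 10, 20, 40]. For each d | 40:
  d = 1: φ(1) · d(40/1) = 1 · 8 = 8
  d = 2: φ(2) · d(40/2) = 1 · 6 = 6
  d = 4: φ(4) · d(40/4) = 2 · 4 = 8
  d = 5: φ(5) · d(40/5) = 4 · 4 = 16
  d = 8: φ(8) · d(40/8) = 4 · 2 = 8
  d = 10: φ(10) · d(40/10) = 4 · 3 = 12
  d = 20: φ(20) · d(40/20) = 8 · 2 = 16
  d = 40: φ(40) · d(40/40) = 16 · 1 = 16
Summing: (φ * d)(40) = 8 + 6 + 8 + 16 + 8 + 12 + 16 + 16 = 90.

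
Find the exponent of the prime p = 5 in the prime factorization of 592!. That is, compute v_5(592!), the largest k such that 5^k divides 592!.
v_5(592!) = 145

Legendre's formula: v_p(n!) = Σ_{k ≥ 1} ⌊n / p^k⌋. For p = 5, n = 592, the terms are:
  ⌊592/5^1⌋ = ⌊592/5⌋ = 118
  ⌊592/5^2⌋ = ⌊592/25⌋ = 23
  ⌊592/5^3⌋ = ⌊592/125⌋ = 4
(the next term ⌊592/5^4⌋ = 0, terminating the sum). Summing: v_5(592!) = 118 + 23 + 4 = 145.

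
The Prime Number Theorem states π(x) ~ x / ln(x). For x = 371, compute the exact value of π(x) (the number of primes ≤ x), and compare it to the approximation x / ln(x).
π(371) = 73;  x/ln(x) ≈ 62.71;  relative error ≈ 14.10%.

Directly count primes up to 371: π(371) = 73. The PNT approximation gives 371/ln(371) ≈ 371/5.91620 ≈ 62.71. Relative error (π(x) − x/ln(x)) / π(x) ≈ 14.10%; the approximation is known to undercount slightly (Li(x) is a better estimate).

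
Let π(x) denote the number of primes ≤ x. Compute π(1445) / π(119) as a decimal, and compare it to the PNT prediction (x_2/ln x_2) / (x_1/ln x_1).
π(1445)/π(119) = 228/30 ≈ 7.6000;  PNT prediction ≈ 7.9760.

π(119) = 30 and π(1445) = 228, so π(1445)/π(119) ≈ 7.6000. The PNT-predicted ratio is (1445/ln(1445)) / (119/ln(119)) ≈ 7.9760. The two agree to within a few percent, as expected.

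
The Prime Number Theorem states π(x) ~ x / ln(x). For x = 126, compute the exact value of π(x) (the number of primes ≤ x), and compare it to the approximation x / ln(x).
π(126) = 30;  x/ln(x) ≈ 26.05;  relative error ≈ 13.16%.

Directly count primes up to 126: π(126) = 30. The PNT approximation gives 126/ln(126) ≈ 126/4.83628 ≈ 26.05. Relative error (π(x) − x/ln(x)) / π(x) ≈ 13.16%; the approximation is known to undercount slightly (Li(x) is a better estimate).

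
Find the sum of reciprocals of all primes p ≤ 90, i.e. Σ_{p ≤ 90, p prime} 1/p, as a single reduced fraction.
Σ 1/p = 42605658161771733665696611824842057/23768741896345550770650537601358310

π(90) = 24, so the primes ≤ 90 are [2, 3, 5, 7, 11, 13, 17, 19, 23, 29, 31, 37, 41, 43, 47, 53, 59, 61, 67, 71, 73, 79, 83, 89]. Summing 1/p over these primes: 42605658161771733665696611824842057/23768741896345550770650537601358310 ≈ 1.7925. Mertens estimate ln ln(90) + 0.2615 ≈ 1.7655.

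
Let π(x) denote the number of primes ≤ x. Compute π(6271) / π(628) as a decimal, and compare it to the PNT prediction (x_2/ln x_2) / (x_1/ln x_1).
π(6271)/π(628) = 816/114 ≈ 7.1579;  PNT prediction ≈ 7.3577.

π(628) = 114 and π(6271) = 816, so π(6271)/π(628) ≈ 7.1579. The PNT-predicted ratio is (6271/ln(6271)) / (628/ln(628)) ≈ 7.3577. The two agree to within a few percent, as expected.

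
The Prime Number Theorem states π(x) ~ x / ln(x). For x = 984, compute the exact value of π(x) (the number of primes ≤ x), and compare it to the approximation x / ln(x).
π(984) = 166;  x/ln(x) ≈ 142.78;  relative error ≈ 13.99%.

Directly count primes up to 984: π(984) = 166. The PNT approximation gives 984/ln(984) ≈ 984/6.89163 ≈ 142.78. Relative error (π(x) − x/ln(x)) / π(x) ≈ 13.99%; the approximation is known to undercount slightly (Li(x) is a better estimate).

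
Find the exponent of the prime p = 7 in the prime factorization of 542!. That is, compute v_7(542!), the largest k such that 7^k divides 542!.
v_7(542!) = 89

Legendre's formula: v_p(n!) = Σ_{k ≥ 1} ⌊n / p^k⌋. For p = 7, n = 542, the terms are:
  ⌊542/7^1⌋ = ⌊542/7⌋ = 77
  ⌊542/7^2⌋ = ⌊542/49⌋ = 11
  ⌊542/7^3⌋ = ⌊542/343⌋ = 1
(the next term ⌊542/7^4⌋ = 0, terminating the sum). Summing: v_7(542!) = 77 + 11 + 1 = 89.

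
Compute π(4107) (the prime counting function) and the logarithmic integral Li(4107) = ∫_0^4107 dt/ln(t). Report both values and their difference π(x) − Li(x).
π(4107) = 565;  Li(4107) ≈ 578.24;  π(x) − Li(x) ≈ -13.24.

Direct count of primes ≤ 4107 gives π(4107) = 565. Numerical evaluation of the logarithmic integral gives Li(4107) ≈ 578.24. The difference π(x) − Li(x) ≈ -13.24 is typically negative for small/moderate x (Li(x) overestimates), though Littlewood's theorem shows this sign changes infinitely often.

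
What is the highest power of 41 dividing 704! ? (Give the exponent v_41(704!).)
v_41(704!) = 17

Legendre's formula: v_p(n!) = Σ_{k ≥ 1} ⌊n / p^k⌋. For p = 41, n = 704, the terms are:
  ⌊704/41^1⌋ = ⌊704/41⌋ = 17
(the next term ⌊704/41^2⌋ = 0, terminating the sum). Summing: v_41(704!) = 17 = 17.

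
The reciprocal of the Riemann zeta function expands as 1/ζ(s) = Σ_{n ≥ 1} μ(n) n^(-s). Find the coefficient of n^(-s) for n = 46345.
μ(46345) = 1

Factor n = 46345 = 5 · 13 · 23 · 31. μ(n) = 0 if any exponent ≥ 2 (not squarefree); otherwise μ(n) = (−1)^{ω(n)} where ω(n) is the number of distinct prime factors. Applying: μ(46345) = 1.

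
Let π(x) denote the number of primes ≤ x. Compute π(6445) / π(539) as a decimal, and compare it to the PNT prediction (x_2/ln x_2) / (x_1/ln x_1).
π(6445)/π(539) = 836/99 ≈ 8.4444;  PNT prediction ≈ 8.5746.

π(539) = 99 and π(6445) = 836, so π(6445)/π(539) ≈ 8.4444. The PNT-predicted ratio is (6445/ln(6445)) / (539/ln(539)) ≈ 8.5746. The two agree to within a few percent, as expected.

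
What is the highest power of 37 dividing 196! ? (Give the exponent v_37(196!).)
v_37(196!) = 5

Legendre's formula: v_p(n!) = Σ_{k ≥ 1} ⌊n / p^k⌋. For p = 37, n = 196, the terms are:
  ⌊196/37^1⌋ = ⌊196/37⌋ = 5
(the next term ⌊196/37^2⌋ = 0, terminating the sum). Summing: v_37(196!) = 5 = 5.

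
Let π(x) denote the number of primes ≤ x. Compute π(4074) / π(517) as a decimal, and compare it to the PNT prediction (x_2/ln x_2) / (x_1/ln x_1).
π(4074)/π(517) = 561/97 ≈ 5.7835;  PNT prediction ≈ 5.9231.

π(517) = 97 and π(4074) = 561, so π(4074)/π(517) ≈ 5.7835. The PNT-predicted ratio is (4074/ln(4074)) / (517/ln(517)) ≈ 5.9231. The two agree to within a few percent, as expected.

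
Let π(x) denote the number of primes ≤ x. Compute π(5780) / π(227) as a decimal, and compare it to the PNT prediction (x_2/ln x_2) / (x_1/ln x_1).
π(5780)/π(227) = 758/49 ≈ 15.4694;  PNT prediction ≈ 15.9467.

π(227) = 49 and π(5780) = 758, so π(5780)/π(227) ≈ 15.4694. The PNT-predicted ratio is (5780/ln(5780)) / (227/ln(227)) ≈ 15.9467. The two agree to within a few percent, as expected.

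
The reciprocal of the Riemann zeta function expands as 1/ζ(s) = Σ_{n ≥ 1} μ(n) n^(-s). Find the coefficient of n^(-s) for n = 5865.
μ(5865) = 1

Factor n = 5865 = 3 · 5 · 17 · 23. μ(n) = 0 if any exponent ≥ 2 (not squarefree); otherwise μ(n) = (−1)^{ω(n)} where ω(n) is the number of distinct prime factors. Applying: μ(5865) = 1.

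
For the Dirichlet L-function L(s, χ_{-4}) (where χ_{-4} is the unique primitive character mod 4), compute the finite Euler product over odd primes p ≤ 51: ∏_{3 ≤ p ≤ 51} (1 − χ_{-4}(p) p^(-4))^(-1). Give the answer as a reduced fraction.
∏ = 424022009220093808147330044599350686845258380222853/428762185161728930691534489551822091105495385374720

The odd primes p ≤ 51 are [3, 5, 7, 11, 13, 17, 19, 23, 29, 31, 37, 41, 43, 47]. For each, χ(p) = 1 if p ≡ 1 mod 4, χ(p) = −1 if p ≡ 3 mod 4. Taking (1 − χ(p)/p^4)^(-1) = p^4/(p^4 − χ(p)): (1 − (-1)/3^4)^(-1) · (1 − (1)/5^4)^(-1) · (1 − (-1)/7^4)^(-1) · (1 − (-1)/11^4)^(-1) · (1 − (1)/13^4)^(-1) · (1 − (1)/17^4)^(-1) · (1 − (-1)/19^4)^(-1) · (1 − (-1)/23^4)^(-1) · (1 − (1)/29^4)^(-1) · (1 − (-1)/31^4)^(-1) · (1 − (1)/37^4)^(-1) · (1 − (1)/41^4)^(-1) · (1 − (-1)/43^4)^(-1) · (1 − (-1)/47^4)^(-1) = 424022009220093808147330044599350686845258380222853/428762185161728930691534489551822091105495385374720.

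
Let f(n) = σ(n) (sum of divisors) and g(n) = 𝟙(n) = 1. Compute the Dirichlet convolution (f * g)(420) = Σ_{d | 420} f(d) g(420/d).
(σ * 𝟙)(420) = 3465

Divisors of 420: [1, 2, 3, 4, 5, 6, 7, 10, 12, 14, 15, 20, 21, 28, 30, 35, 42, 60, 70, 84, 105, 140, 210, 420]. For each d | 420:
  d = 1: σ(1) · 𝟙(420/1) = 1 · 1 = 1
  d = 2: σ(2) · 𝟙(420/2) = 3 · 1 = 3
  d = 3: σ(3) · 𝟙(420/3) = 4 · 1 = 4
  d = 4: σ(4) · 𝟙(420/4) = 7 · 1 = 7
  d = 5: σ(5) · 𝟙(420/5) = 6 · 1 = 6
  d = 6: σ(6) · 𝟙(420/6) = 12 · 1 = 12
  d = 7: σ(7) · 𝟙(420/7) = 8 · 1 = 8
  d = 10: σ(10) · 𝟙(420/10) = 18 · 1 = 18
  d = 12: σ(12) · 𝟙(420/12) = 28 · 1 = 28
  d = 14: σ(14) · 𝟙(420/14) = 24 · 1 = 24
  d = 15: σ(15) · 𝟙(420/15) = 24 · 1 = 24
  d = 20: σ(20) · 𝟙(420/20) = 42 · 1 = 42
  d = 21: σ(21) · 𝟙(420/21) = 32 · 1 = 32
  d = 28: σ(28) · 𝟙(420/28) = 56 · 1 = 56
  d = 30: σ(30) · 𝟙(420/30) = 72 · 1 = 72
  d = 35: σ(35) · 𝟙(420/35) = 48 · 1 = 48
  d = 42: σ(42) · 𝟙(420/42) = 96 · 1 = 96
  d = 60: σ(60) · 𝟙(420/60) = 168 · 1 = 168
  d = 70: σ(70) · 𝟙(420/70) = 144 · 1 = 144
  d = 84: σ(84) · 𝟙(420/84) = 224 · 1 = 224
  d = 105: σ(105) · 𝟙(420/105) = 192 · 1 = 192
  d = 140: σ(140) · 𝟙(420/140) = 336 · 1 = 336
  d = 210: σ(210) · 𝟙(420/210) = 576 · 1 = 576
  d = 420: σ(420) · 𝟙(420/420) = 1344 · 1 = 1344
Summing: (σ * 𝟙)(420) = 1 + 3 + 4 + 7 + 6 + 12 + 8 + 18 + 28 + 24 + 24 + 42 + 32 + 56 + 72 + 48 + 96 + 168 + 144 + 224 + 192 + 336 + 576 + 1344 = 3465.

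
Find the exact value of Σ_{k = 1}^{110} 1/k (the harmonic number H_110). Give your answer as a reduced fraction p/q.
H_110 = 812425573941376284756780362571245808659649778037/153803387341307877636928566091115101174034840640

Direct summation: H_110 = 1 + 1/2 + ... + 1/110. The least common denominator is lcm(1, ..., 110) = 8459186303771933270031071135011330564571916235200; over this denominator the numerator is 8459186303771933270031071135011330564571916235200 + 4229593151885966635015535567505665282285958117600 + 2819728767923977756677023711670443521523972078400 + 2114796575942983317507767783752832641142979058800 + 1691837260754386654006214227002266112914383247040 + 1409864383961988878338511855835221760761986039200 + 1208455186253133324290153019287332937795988033600 + 1057398287971491658753883891876416320571489529400 + 939909589307992585559007903890147840507990692800 + 845918630377193327003107113501133056457191623520 + 769016936706539388184642830455575505870174203200 + 704932191980994439169255927917610880380993019600 + 650706638751687174617774702693179274197839710400 + 604227593126566662145076509643666468897994016800 + 563945753584795551335404742334088704304794415680 + 528699143985745829376941945938208160285744764700 + 497599194339525486472415949118313562621877425600 + 469954794653996292779503951945073920253995346400 + 445220331777470172106898480790070029714311380800 + 422959315188596663501553556750566528228595811760 + 402818395417711108096717673095777645931996011200 + 384508468353269694092321415227787752935087101600 + 367790708859649272610046571087449154981387662400 + 352466095990497219584627963958805440190496509800 + 338367452150877330801242845400453222582876649408 + 325353319375843587308887351346589637098919855200 + 313303196435997528519669301296715946835996897600 + 302113796563283331072538254821833234448997008400 + 291696079440411492070036935690045881536962628800 + 281972876792397775667702371167044352152397207840 + 272876977541030105484873262419720340792642459200 + 264349571992872914688470972969104080142872382350 + 256338978902179796061547610151858501956724734400 + 248799597169762743236207974559156781310938712800 + 241691037250626664858030603857466587559197606720 + 234977397326998146389751975972536960126997673200 + 228626656858700899190028949594900826069511249600 + 222610165888735086053449240395035014857155690400 + 216902212917229058205924900897726424732613236800 + 211479657594298331750776778375283264114297905880 + 206321617165169104147099295975886111331022347200 + 201409197708855554048358836547888822965998005600 + 196725262878417052791420258953751873594695726400 + 192254234176634847046160707613893876467543550800 + 187981917861598517111801580778029568101598138560 + 183895354429824636305023285543724577490693831200 + 179982687314296452553852577340666607756849281600 + 176233047995248609792313981979402720095248254900 + 172636455179019046327164717041047562542284004800 + 169183726075438665400621422700226611291438324704 + 165866398113175162157471983039437854207292475200 + 162676659687921793654443675673294818549459927600 + 159607288750413835283605115754930765369281438400 + 156651598217998764259834650648357973417998448800 + 153803387341307877636928566091115101174034840640 + 151056898281641665536269127410916617224498504200 + 148406777259156724035632826930023343238103793600 + 145848039720205746035018467845022940768481314400 + 143376039046981919831035103983242890924947732800 + 140986438396198887833851185583522176076198603920 + 138675185307736610984115920246087386304457643200 + 136438488770515052742436631209860170396321229600 + 134272798472570369365572557698592548643998670400 + 132174785996436457344235486484552040071436191175 + 130141327750337434923554940538635854839567942080 + 128169489451089898030773805075929250978362367200 + 126256511996596018955687628880766127829431585600 + 124399798584881371618103987279578390655469356400 + 122596902953216424203348857029149718327129220800 + 120845518625313332429015301928733293779598803360 + 119143469067210327746916494859314514993970651200 + 117488698663499073194875987986268480063498836600 + 115879264435231962603165358013853843350300222400 + 114313328429350449595014474797450413034755624800 + 112789150716959110267080948466817740860958883136 + 111305082944367543026724620197517507428577845200 + 109859562386648484026377547207939357981453457600 + 108451106458614529102962450448863212366306618400 + 107078307642682699620646470063434564108505268800 + 105739828797149165875388389187641632057148952940 + 104434398811999176173223100432238648945332299200 + 103160808582584552073549647987943055665511173600 + 101917907274360641807603266686883500777974894400 + 100704598854427777024179418273944411482999002800 + 99519838867905097294483189823662712524375485120 + 98362631439208526395710129476875936797347863200 + 97232026480137164023345645230015293845654209600 + 96127117088317423523080353806946938233771775400 + 95047037121032958090236754325970006343504676800 + 93990958930799258555900790389014784050799069280 + 92958091250241024945396386099025610599691387200 + 91947677214912318152511642771862288745346915600 + 90958992513676701828291087473240113597547486400 + 89991343657148226276926288670333303878424640800 + 89044066355494034421379696158014005942862276160 + 88116523997624304896156990989701360047624127450 + 87208106224452920309598671494962170768782641600 + 86318227589509523163582358520523781271142002400 + 85446326300726598687182536717286167318908244800 + 84591863037719332700310711350113305645719162352 + 83754319839326071980505654802092381827444715200 + 82933199056587581078735991519718927103646237600 + 82128022366717798738165739174867287034678798400 + 81338329843960896827221837836647409274729963800 + 80563679083542221619343534619155529186399202240 + 79803644375206917641802557877465382684640719200 + 79057815923102180093748328364591874435251553600 + 78325799108999382129917325324178986708999224400 + 77607213796072782293863037935883766647448772800 + 76901693670653938818464283045557550587017420320 = 44683406566775695661622919941418519476280737792035, so H_110 = 44683406566775695661622919941418519476280737792035/8459186303771933270031071135011330564571916235200; reducing by gcd(44683406566775695661622919941418519476280737792035, 8459186303771933270031071135011330564571916235200) = 55 gives 812425573941376284756780362571245808659649778037/153803387341307877636928566091115101174034840640 ≈ 5.28223. (The PNT-adjacent estimate ln(110) + γ ≈ 5.27770 matches within O(1/n).)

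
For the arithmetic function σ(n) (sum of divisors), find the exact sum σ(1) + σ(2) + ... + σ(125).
Σ_{n ≤ 125} σ(n) = 12840

Compute σ(n) for each 1 ≤ n ≤ 125: σ(1) = 1, σ(2) = 3, σ(3) = 4, σ(4) = 7, σ(5) = 6, σ(6) = 12, σ(7) = 8, σ(8) = 15, σ(9) = 13, σ(10) = 18, σ(11) = 12, σ(12) = 28, σ(13) = 14, σ(14) = 24, σ(15) = 24, σ(16) = 31, σ(17) = 18, σ(18) = 39, σ(19) = 20, σ(20) = 42, σ(21) = 32, σ(22) = 36, σ(23) = 24, σ(24) = 60, σ(25) = 31, σ(26) = 42, σ(27) = 40, σ(28) = 56, σ(29) = 30, σ(30) = 72, σ(31) = 32, σ(32) = 63, σ(33) = 48, σ(34) = 54, σ(35) = 48, σ(36) = 91, σ(37) = 38, σ(38) = 60, σ(39) = 56, σ(40) = 90, σ(41) = 42, σ(42) = 96, σ(43) = 44, σ(44) = 84, σ(45) = 78, σ(46) = 72, σ(47) = 48, σ(48) = 124, σ(49) = 57, σ(50) = 93, σ(51) = 72, σ(52) = 98, σ(53) = 54, σ(54) = 120, σ(55) = 72, σ(56) = 120, σ(57) = 80, σ(58) = 90, σ(59) = 60, σ(60) = 168, σ(61) = 62, σ(62) = 96, σ(63) = 104, σ(64) = 127, σ(65) = 84, σ(66) = 144, σ(67) = 68, σ(68) = 126, σ(69) = 96, σ(70) = 144, σ(71) = 72, σ(72) = 195, σ(73) = 74, σ(74) = 114, σ(75) = 124, σ(76) = 140, σ(77) = 96, σ(78) = 168, σ(79) = 80, σ(80) = 186, σ(81) = 121, σ(82) = 126, σ(83) = 84, σ(84) = 224, σ(85) = 108, σ(86) = 132, σ(87) = 120, σ(88) = 180, σ(89) = 90, σ(90) = 234, σ(91) = 112, σ(92) = 168, σ(93) = 128, σ(94) = 144, σ(95) = 120, σ(96) = 252, σ(97) = 98, σ(98) = 171, σ(99) = 156, σ(100) = 217, σ(101) = 102, σ(102) = 216, σ(103) = 104, σ(104) = 210, σ(105) = 192, σ(106) = 162, σ(107) = 108, σ(108) = 280, σ(109) = 110, σ(110) = 216, σ(111) = 152, σ(112) = 248, σ(113) = 114, σ(114) = 240, σ(115) = 144, σ(116) = 210, σ(117) = 182, σ(118) = 180, σ(119) = 144, σ(120) = 360, σ(121) = 133, σ(122) = 186, σ(123) = 168, σ(124) = 224, σ(125) = 156. Summing all 125 values: 12840. (Average order: Σ_{n ≤ x} σ(n) ~ (π²/12) x². For x = 125, (π²/12)·125² ≈ 12851.05.)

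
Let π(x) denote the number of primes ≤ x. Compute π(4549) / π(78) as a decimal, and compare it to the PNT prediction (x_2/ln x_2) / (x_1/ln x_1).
π(4549)/π(78) = 617/21 ≈ 29.3810;  PNT prediction ≈ 30.1669.

π(78) = 21 and π(4549) = 617, so π(4549)/π(78) ≈ 29.3810. The PNT-predicted ratio is (4549/ln(4549)) / (78/ln(78)) ≈ 30.1669. The two agree to within a few percent, as expected.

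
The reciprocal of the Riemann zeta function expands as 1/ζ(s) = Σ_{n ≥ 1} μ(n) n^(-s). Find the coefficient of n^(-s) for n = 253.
μ(253) = 1

Factor n = 253 = 11 · 23. μ(n) = 0 if any exponent ≥ 2 (not squarefree); otherwise μ(n) = (−1)^{ω(n)} where ω(n) is the number of distinct prime factors. Applying: μ(253) = 1.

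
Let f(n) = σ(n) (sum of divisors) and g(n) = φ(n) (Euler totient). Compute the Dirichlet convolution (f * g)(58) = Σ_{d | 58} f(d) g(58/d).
(σ * φ)(58) = 232

Divisors of 58: [1, 2, 29, 58]. For each d | 58:
  d = 1: σ(1) · φ(58/1) = 1 · 28 = 28
  d = 2: σ(2) · φ(58/2) = 3 · 28 = 84
  d = 29: σ(29) · φ(58/29) = 30 · 1 = 30
  d = 58: σ(58) · φ(58/58) = 90 · 1 = 90
Summing: (σ * φ)(58) = 28 + 84 + 30 + 90 = 232.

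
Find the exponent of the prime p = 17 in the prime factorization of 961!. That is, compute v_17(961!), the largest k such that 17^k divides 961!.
v_17(961!) = 59

Legendre's formula: v_p(n!) = Σ_{k ≥ 1} ⌊n / p^k⌋. For p = 17, n = 961, the terms are:
  ⌊961/17^1⌋ = ⌊961/17⌋ = 56
  ⌊961/17^2⌋ = ⌊961/289⌋ = 3
(the next term ⌊961/17^3⌋ = 0, terminating the sum). Summing: v_17(961!) = 56 + 3 = 59.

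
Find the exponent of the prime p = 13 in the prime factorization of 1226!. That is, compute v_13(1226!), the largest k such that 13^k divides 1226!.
v_13(1226!) = 101

Legendre's formula: v_p(n!) = Σ_{k ≥ 1} ⌊n / p^k⌋. For p = 13, n = 1226, the terms are:
  ⌊1226/13^1⌋ = ⌊1226/13⌋ = 94
  ⌊1226/13^2⌋ = ⌊1226/169⌋ = 7
(the next term ⌊1226/13^3⌋ = 0, terminating the sum). Summing: v_13(1226!) = 94 + 7 = 101.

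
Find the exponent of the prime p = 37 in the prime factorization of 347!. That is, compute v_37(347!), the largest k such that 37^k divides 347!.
v_37(347!) = 9

Legendre's formula: v_p(n!) = Σ_{k ≥ 1} ⌊n / p^k⌋. For p = 37, n = 347, the terms are:
  ⌊347/37^1⌋ = ⌊347/37⌋ = 9
(the next term ⌊347/37^2⌋ = 0, terminating the sum). Summing: v_37(347!) = 9 = 9.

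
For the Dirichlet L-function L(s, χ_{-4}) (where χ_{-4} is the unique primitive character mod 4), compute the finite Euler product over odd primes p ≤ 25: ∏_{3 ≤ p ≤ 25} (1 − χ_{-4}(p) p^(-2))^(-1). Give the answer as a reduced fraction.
∏ = 7900068038863/8628726988800

The odd primes p ≤ 25 are [3, 5, 7, 11, 13, 17, 19, 23]. For each, χ(p) = 1 if p ≡ 1 mod 4, χ(p) = −1 if p ≡ 3 mod 4. Taking (1 − χ(p)/p^2)^(-1) = p^2/(p^2 − χ(p)): (1 − (-1)/3^2)^(-1) · (1 − (1)/5^2)^(-1) · (1 − (-1)/7^2)^(-1) · (1 − (-1)/11^2)^(-1) · (1 − (1)/13^2)^(-1) · (1 − (1)/17^2)^(-1) · (1 − (-1)/19^2)^(-1) · (1 − (-1)/23^2)^(-1) = 7900068038863/8628726988800.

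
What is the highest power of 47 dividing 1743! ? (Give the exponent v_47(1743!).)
v_47(1743!) = 37

Legendre's formula: v_p(n!) = Σ_{k ≥ 1} ⌊n / p^k⌋. For p = 47, n = 1743, the terms are:
  ⌊1743/47^1⌋ = ⌊1743/47⌋ = 37
(the next term ⌊1743/47^2⌋ = 0, terminating the sum). Summing: v_47(1743!) = 37 = 37.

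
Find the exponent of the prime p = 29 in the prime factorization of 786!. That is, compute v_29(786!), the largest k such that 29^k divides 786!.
v_29(786!) = 27

Legendre's formula: v_p(n!) = Σ_{k ≥ 1} ⌊n / p^k⌋. For p = 29, n = 786, the terms are:
  ⌊786/29^1⌋ = ⌊786/29⌋ = 27
(the next term ⌊786/29^2⌋ = 0, terminating the sum). Summing: v_29(786!) = 27 = 27.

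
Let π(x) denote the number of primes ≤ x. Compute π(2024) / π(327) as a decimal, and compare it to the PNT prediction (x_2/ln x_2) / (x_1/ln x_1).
π(2024)/π(327) = 306/66 ≈ 4.6364;  PNT prediction ≈ 4.7075.

π(327) = 66 and π(2024) = 306, so π(2024)/π(327) ≈ 4.6364. The PNT-predicted ratio is (2024/ln(2024)) / (327/ln(327)) ≈ 4.7075. The two agree to within a few percent, as expected.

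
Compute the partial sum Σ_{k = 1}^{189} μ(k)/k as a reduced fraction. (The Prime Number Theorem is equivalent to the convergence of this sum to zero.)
Σ μ(k)/k = -27041902300620416603296223594221152327628829604011718275600551594065857/5397346292805549782720214077673687806275517530364350655459511599582614290

Values of μ(k) for 1 ≤ k ≤ 189: μ(1) = 1, μ(2) = -1, μ(3) = -1, μ(5) = -1, μ(6) = 1, μ(7) = -1, μ(10) = 1, μ(11) = -1, μ(13) = -1, μ(14) = 1, μ(15) = 1, μ(17) = -1, μ(19) = -1, μ(21) = 1, μ(22) = 1, μ(23) = -1, μ(26) = 1, μ(29) = -1, μ(30) = -1, μ(31) = -1, μ(33) = 1, μ(34) = 1, μ(35) = 1, μ(37) = -1, μ(38) = 1, μ(39) = 1, μ(41) = -1, μ(42) = -1, μ(43) = -1, μ(46) = 1, μ(47) = -1, μ(51) = 1, μ(53) = -1, μ(55) = 1, μ(57) = 1, μ(58) = 1, μ(59) = -1, μ(61) = -1, μ(62) = 1, μ(65) = 1, μ(66) = -1, μ(67) = -1, μ(69) = 1, μ(70) = -1, μ(71) = -1, μ(73) = -1, μ(74) = 1, μ(77) = 1, μ(78) = -1, μ(79) = -1, μ(82) = 1, μ(83) = -1, μ(85) = 1, μ(86) = 1, μ(87) = 1, μ(89) = -1, μ(91) = 1, μ(93) = 1, μ(94) = 1, μ(95) = 1, μ(97) = -1, μ(101) = -1, μ(102) = -1, μ(103) = -1, μ(105) = -1, μ(106) = 1, μ(107) = -1, μ(109) = -1, μ(110) = -1, μ(111) = 1, μ(113) = -1, μ(114) = -1, μ(115) = 1, μ(118) = 1, μ(119) = 1, μ(122) = 1, μ(123) = 1, μ(127) = -1, μ(129) = 1, μ(130) = -1, μ(131) = -1, μ(133) = 1, μ(134) = 1, μ(137) = -1, μ(138) = -1, μ(139) = -1, μ(141) = 1, μ(142) = 1, μ(143) = 1, μ(145) = 1, μ(146) = 1, μ(149) = -1, μ(151) = -1, μ(154) = -1, μ(155) = 1, μ(157) = -1, μ(158) = 1, μ(159) = 1, μ(161) = 1, μ(163) = -1, μ(165) = -1, μ(166) = 1, μ(167) = -1, μ(170) = -1, μ(173) = -1, μ(174) = -1, μ(177) = 1, μ(178) = 1, μ(179) = -1, μ(181) = -1, μ(182) = -1, μ(183) = 1, μ(185) = 1, μ(186) = -1, μ(187) = 1, with μ = 0 on non-squarefree integers. Summing μ(k)/k for k where μ(k) ≠ 0 gives -27041902300620416603296223594221152327628829604011718275600551594065857/5397346292805549782720214077673687806275517530364350655459511599582614290 ≈ -0.0050. (PNT ⟺ this sum → 0 as n → ∞.)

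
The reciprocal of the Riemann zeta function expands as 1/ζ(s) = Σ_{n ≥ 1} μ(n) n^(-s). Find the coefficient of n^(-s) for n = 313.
μ(313) = -1

Factor n = 313 = 313. μ(n) = 0 if any exponent ≥ 2 (not squarefree); otherwise μ(n) = (−1)^{ω(n)} where ω(n) is the number of distinct prime factors. Applying: μ(313) = -1.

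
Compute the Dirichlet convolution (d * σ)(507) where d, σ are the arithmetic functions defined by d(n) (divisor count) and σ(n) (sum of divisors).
(d * σ)(507) = 1284

Divisors of 507: [1, 3, 13, 39, 169, 507]. For each d | 507:
  d = 1: d(1) · σ(507/1) = 1 · 732 = 732
  d = 3: d(3) · σ(507/3) = 2 · 183 = 366
  d = 13: d(13) · σ(507/13) = 2 · 56 = 112
  d = 39: d(39) · σ(507/39) = 4 · 14 = 56
  d = 169: d(169) · σ(507/169) = 3 · 4 = 12
  d = 507: d(507) · σ(507/507) = 6 · 1 = 6
Summing: (d * σ)(507) = 732 + 366 + 112 + 56 + 12 + 6 = 1284.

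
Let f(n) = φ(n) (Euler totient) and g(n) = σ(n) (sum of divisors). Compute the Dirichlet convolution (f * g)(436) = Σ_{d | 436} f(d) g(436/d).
(φ * σ)(436) = 2616

Divisors of 436: [1, 2, 4, 109, 218, 436]. For each d | 436:
  d = 1: φ(1) · σ(436/1) = 1 · 770 = 770
  d = 2: φ(2) · σ(436/2) = 1 · 330 = 330
  d = 4: φ(4) · σ(436/4) = 2 · 110 = 220
  d = 109: φ(109) · σ(436/109) = 108 · 7 = 756
  d = 218: φ(218) · σ(436/218) = 108 · 3 = 324
  d = 436: φ(436) · σ(436/436) = 216 · 1 = 216
Summing: (φ * σ)(436) = 770 + 330 + 220 + 756 + 324 + 216 = 2616.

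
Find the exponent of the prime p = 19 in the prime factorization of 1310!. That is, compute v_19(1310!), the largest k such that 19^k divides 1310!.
v_19(1310!) = 71

Legendre's formula: v_p(n!) = Σ_{k ≥ 1} ⌊n / p^k⌋. For p = 19, n = 1310, the terms are:
  ⌊1310/19^1⌋ = ⌊1310/19⌋ = 68
  ⌊1310/19^2⌋ = ⌊1310/361⌋ = 3
(the next term ⌊1310/19^3⌋ = 0, terminating the sum). Summing: v_19(1310!) = 68 + 3 = 71.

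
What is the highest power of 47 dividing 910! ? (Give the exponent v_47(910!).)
v_47(910!) = 19

Legendre's formula: v_p(n!) = Σ_{k ≥ 1} ⌊n / p^k⌋. For p = 47, n = 910, the terms are:
  ⌊910/47^1⌋ = ⌊910/47⌋ = 19
(the next term ⌊910/47^2⌋ = 0, terminating the sum). Summing: v_47(910!) = 19 = 19.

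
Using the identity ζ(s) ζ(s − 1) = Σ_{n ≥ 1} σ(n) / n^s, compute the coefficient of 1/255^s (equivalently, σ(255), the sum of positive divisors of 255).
σ(255) = 432

In the product (Σ m^0/m^s)(Σ k / k^s) = Σ (Σ_{d | n} d) / n^s, the coefficient of 1/n^s is σ(n) = Σ_{d | n} d. For n = 255, divisors are [1, 3, 5, 15, 17, 51, 85, 255]; summing: σ(255) = 432.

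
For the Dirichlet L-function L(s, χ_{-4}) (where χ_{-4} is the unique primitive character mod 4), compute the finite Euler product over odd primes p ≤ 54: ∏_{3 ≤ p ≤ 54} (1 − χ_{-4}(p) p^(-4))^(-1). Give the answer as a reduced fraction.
∏ = 257364431333305770108011762895409938991497014556861335561/260241495905762991772533773778373936417391479107040051200

The odd primes p ≤ 54 are [3, 5, 7, 11, 13, 17, 19, 23, 29, 31, 37, 41, 43, 47, 53]. For each, χ(p) = 1 if p ≡ 1 mod 4, χ(p) = −1 if p ≡ 3 mod 4. Taking (1 − χ(p)/p^4)^(-1) = p^4/(p^4 − χ(p)): (1 − (-1)/3^4)^(-1) · (1 − (1)/5^4)^(-1) · (1 − (-1)/7^4)^(-1) · (1 − (-1)/11^4)^(-1) · (1 − (1)/13^4)^(-1) · (1 − (1)/17^4)^(-1) · (1 − (-1)/19^4)^(-1) · (1 − (-1)/23^4)^(-1) · (1 − (1)/29^4)^(-1) · (1 − (-1)/31^4)^(-1) · (1 − (1)/37^4)^(-1) · (1 − (1)/41^4)^(-1) · (1 − (-1)/43^4)^(-1) · (1 − (-1)/47^4)^(-1) · (1 − (1)/53^4)^(-1) = 257364431333305770108011762895409938991497014556861335561/260241495905762991772533773778373936417391479107040051200.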